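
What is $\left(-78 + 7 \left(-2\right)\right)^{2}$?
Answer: $8464$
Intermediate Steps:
$\left(-78 + 7 \left(-2\right)\right)^{2} = \left(-78 - 14\right)^{2} = \left(-92\right)^{2} = 8464$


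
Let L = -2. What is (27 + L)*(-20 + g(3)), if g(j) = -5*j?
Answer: -875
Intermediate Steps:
(27 + L)*(-20 + g(3)) = (27 - 2)*(-20 - 5*3) = 25*(-20 - 15) = 25*(-35) = -875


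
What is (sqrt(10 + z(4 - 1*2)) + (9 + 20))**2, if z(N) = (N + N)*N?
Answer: 859 + 174*sqrt(2) ≈ 1105.1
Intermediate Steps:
z(N) = 2*N**2 (z(N) = (2*N)*N = 2*N**2)
(sqrt(10 + z(4 - 1*2)) + (9 + 20))**2 = (sqrt(10 + 2*(4 - 1*2)**2) + (9 + 20))**2 = (sqrt(10 + 2*(4 - 2)**2) + 29)**2 = (sqrt(10 + 2*2**2) + 29)**2 = (sqrt(10 + 2*4) + 29)**2 = (sqrt(10 + 8) + 29)**2 = (sqrt(18) + 29)**2 = (3*sqrt(2) + 29)**2 = (29 + 3*sqrt(2))**2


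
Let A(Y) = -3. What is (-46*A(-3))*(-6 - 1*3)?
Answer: -1242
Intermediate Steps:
(-46*A(-3))*(-6 - 1*3) = (-46*(-3))*(-6 - 1*3) = 138*(-6 - 3) = 138*(-9) = -1242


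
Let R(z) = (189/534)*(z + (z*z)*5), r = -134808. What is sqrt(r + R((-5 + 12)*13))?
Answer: 2*I*sqrt(237870033)/89 ≈ 346.58*I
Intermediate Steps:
R(z) = 63*z/178 + 315*z**2/178 (R(z) = (189*(1/534))*(z + z**2*5) = 63*(z + 5*z**2)/178 = 63*z/178 + 315*z**2/178)
sqrt(r + R((-5 + 12)*13)) = sqrt(-134808 + 63*((-5 + 12)*13)*(1 + 5*((-5 + 12)*13))/178) = sqrt(-134808 + 63*(7*13)*(1 + 5*(7*13))/178) = sqrt(-134808 + (63/178)*91*(1 + 5*91)) = sqrt(-134808 + (63/178)*91*(1 + 455)) = sqrt(-134808 + (63/178)*91*456) = sqrt(-134808 + 1307124/89) = sqrt(-10690788/89) = 2*I*sqrt(237870033)/89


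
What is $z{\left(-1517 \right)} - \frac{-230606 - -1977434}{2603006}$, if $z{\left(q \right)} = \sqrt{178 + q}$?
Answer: $- \frac{873414}{1301503} + i \sqrt{1339} \approx -0.67108 + 36.592 i$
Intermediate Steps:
$z{\left(-1517 \right)} - \frac{-230606 - -1977434}{2603006} = \sqrt{178 - 1517} - \frac{-230606 - -1977434}{2603006} = \sqrt{-1339} - \left(-230606 + 1977434\right) \frac{1}{2603006} = i \sqrt{1339} - 1746828 \cdot \frac{1}{2603006} = i \sqrt{1339} - \frac{873414}{1301503} = - \frac{873414}{1301503} + i \sqrt{1339}$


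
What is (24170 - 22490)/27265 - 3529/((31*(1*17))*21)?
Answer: -2217875/8621193 ≈ -0.25726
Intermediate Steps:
(24170 - 22490)/27265 - 3529/((31*(1*17))*21) = 1680*(1/27265) - 3529/((31*17)*21) = 48/779 - 3529/(527*21) = 48/779 - 3529/11067 = -2217875/8621193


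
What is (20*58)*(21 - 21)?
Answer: 0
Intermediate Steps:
(20*58)*(21 - 21) = 1160*0 = 0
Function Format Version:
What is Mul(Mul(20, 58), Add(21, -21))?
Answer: 0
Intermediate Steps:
Mul(Mul(20, 58), Add(21, -21)) = Mul(1160, 0) = 0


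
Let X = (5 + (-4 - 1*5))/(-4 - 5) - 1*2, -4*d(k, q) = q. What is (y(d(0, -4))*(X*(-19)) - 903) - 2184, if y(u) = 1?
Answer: -27517/9 ≈ -3057.4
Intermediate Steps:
d(k, q) = -q/4
X = -14/9 (X = (5 + (-4 - 5))/(-9) - 2 = (5 - 9)*(-⅑) - 2 = -4*(-⅑) - 2 = 4/9 - 2 = -14/9 ≈ -1.5556)
(y(d(0, -4))*(X*(-19)) - 903) - 2184 = (1*(-14/9*(-19)) - 903) - 2184 = (1*(266/9) - 903) - 2184 = (266/9 - 903) - 2184 = -7861/9 - 2184 = -27517/9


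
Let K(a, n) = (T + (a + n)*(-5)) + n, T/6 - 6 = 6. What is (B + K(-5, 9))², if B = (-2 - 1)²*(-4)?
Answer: 625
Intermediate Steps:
T = 72 (T = 36 + 6*6 = 36 + 36 = 72)
K(a, n) = 72 - 5*a - 4*n (K(a, n) = (72 + (a + n)*(-5)) + n = (72 + (-5*a - 5*n)) + n = (72 - 5*a - 5*n) + n = 72 - 5*a - 4*n)
B = -36 (B = (-3)²*(-4) = 9*(-4) = -36)
(B + K(-5, 9))² = (-36 + (72 - 5*(-5) - 4*9))² = (-36 + (72 + 25 - 36))² = (-36 + 61)² = 25² = 625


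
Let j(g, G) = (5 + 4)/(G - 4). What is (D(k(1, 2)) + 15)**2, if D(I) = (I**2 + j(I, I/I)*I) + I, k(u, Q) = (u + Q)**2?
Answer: 6084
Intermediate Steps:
k(u, Q) = (Q + u)**2
j(g, G) = 9/(-4 + G)
D(I) = I**2 - 2*I (D(I) = (I**2 + (9/(-4 + I/I))*I) + I = (I**2 + (9/(-4 + 1))*I) + I = (I**2 + (9/(-3))*I) + I = (I**2 + (9*(-1/3))*I) + I = (I**2 - 3*I) + I = I**2 - 2*I)
(D(k(1, 2)) + 15)**2 = ((2 + 1)**2*(-2 + (2 + 1)**2) + 15)**2 = (3**2*(-2 + 3**2) + 15)**2 = (9*(-2 + 9) + 15)**2 = (9*7 + 15)**2 = (63 + 15)**2 = 78**2 = 6084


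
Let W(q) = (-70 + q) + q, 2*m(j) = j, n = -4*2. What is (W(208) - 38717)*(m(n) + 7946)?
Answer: -304742482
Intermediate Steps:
n = -8
m(j) = j/2
W(q) = -70 + 2*q
(W(208) - 38717)*(m(n) + 7946) = ((-70 + 2*208) - 38717)*((1/2)*(-8) + 7946) = ((-70 + 416) - 38717)*(-4 + 7946) = (346 - 38717)*7942 = -38371*7942 = -304742482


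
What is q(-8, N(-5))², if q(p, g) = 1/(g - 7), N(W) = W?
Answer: 1/144 ≈ 0.0069444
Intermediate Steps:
q(p, g) = 1/(-7 + g)
q(-8, N(-5))² = (1/(-7 - 5))² = (1/(-12))² = (-1/12)² = 1/144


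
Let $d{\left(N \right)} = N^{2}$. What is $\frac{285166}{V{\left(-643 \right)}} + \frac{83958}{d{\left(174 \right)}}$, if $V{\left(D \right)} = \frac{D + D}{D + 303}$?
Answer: $\frac{244630095619}{3244578} \approx 75397.0$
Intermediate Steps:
$V{\left(D \right)} = \frac{2 D}{303 + D}$
$\frac{285166}{V{\left(-643 \right)}} + \frac{83958}{d{\left(174 \right)}} = \frac{285166}{2 \left(-643\right) \frac{1}{303 - 643}} + \frac{83958}{174^{2}} = \frac{285166}{2 \left(-643\right) \frac{1}{-340}} + \frac{83958}{30276} = \frac{285166}{2 \left(-643\right) \left(- \frac{1}{340}\right)} + 83958 \cdot \frac{1}{30276} = \frac{285166}{\frac{643}{170}} + \frac{13993}{5046} = 285166 \cdot \frac{170}{643} + \frac{13993}{5046} = \frac{48478220}{643} + \frac{13993}{5046} = \frac{244630095619}{3244578}$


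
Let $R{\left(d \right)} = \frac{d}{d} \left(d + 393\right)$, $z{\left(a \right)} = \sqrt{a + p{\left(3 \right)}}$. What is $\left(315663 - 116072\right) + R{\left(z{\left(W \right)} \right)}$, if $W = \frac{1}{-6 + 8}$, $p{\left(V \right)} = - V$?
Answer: $199984 + \frac{i \sqrt{10}}{2} \approx 1.9998 \cdot 10^{5} + 1.5811 i$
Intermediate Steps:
$W = \frac{1}{2} \approx 0.5$
$z{\left(a \right)} = \sqrt{-3 + a}$ ($z{\left(a \right)} = \sqrt{a - 3} = \sqrt{-3 + a}$)
$R{\left(d \right)} = 393 + d$ ($R{\left(d \right)} = 1 \left(393 + d\right) = 393 + d$)
$\left(315663 - 116072\right) + R{\left(z{\left(W \right)} \right)} = \left(315663 - 116072\right) + \left(393 + \sqrt{-3 + \frac{1}{2}}\right) = 199591 + \left(393 + \sqrt{- \frac{5}{2}}\right) = 199591 + \left(393 + \frac{i \sqrt{10}}{2}\right) = 199984 + \frac{i \sqrt{10}}{2}$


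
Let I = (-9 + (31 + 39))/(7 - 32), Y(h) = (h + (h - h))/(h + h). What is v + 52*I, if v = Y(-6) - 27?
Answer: -7669/50 ≈ -153.38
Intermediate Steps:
Y(h) = ½ (Y(h) = (h + 0)/((2*h)) = h*(1/(2*h)) = ½)
v = -53/2 (v = ½ - 27 = -53/2 ≈ -26.500)
I = -61/25 (I = (-9 + 70)/(-25) = 61*(-1/25) = -61/25 ≈ -2.4400)
v + 52*I = -53/2 + 52*(-61/25) = -53/2 - 3172/25 = -7669/50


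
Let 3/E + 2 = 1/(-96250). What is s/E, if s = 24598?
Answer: -112741419/6875 ≈ -16399.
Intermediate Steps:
E = -96250/64167 (E = 3/(-2 + 1/(-96250)) = 3/(-2 - 1/96250) = 3/(-192501/96250) = 3*(-96250/192501) = -96250/64167 ≈ -1.5000)
s/E = 24598/(-96250/64167) = 24598*(-64167/96250) = -112741419/6875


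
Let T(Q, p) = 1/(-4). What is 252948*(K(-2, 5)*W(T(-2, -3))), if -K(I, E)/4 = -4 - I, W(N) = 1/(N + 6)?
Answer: 8094336/23 ≈ 3.5193e+5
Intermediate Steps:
T(Q, p) = -1/4
W(N) = 1/(6 + N)
K(I, E) = 16 + 4*I (K(I, E) = -4*(-4 - I) = 16 + 4*I)
252948*(K(-2, 5)*W(T(-2, -3))) = 252948*((16 + 4*(-2))/(6 - 1/4)) = 252948*((16 - 8)/(23/4)) = 252948*(8*(4/23)) = 252948*(32/23) = 8094336/23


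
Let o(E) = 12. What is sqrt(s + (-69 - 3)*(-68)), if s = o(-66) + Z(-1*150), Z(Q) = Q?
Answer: sqrt(4758) ≈ 68.978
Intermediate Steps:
s = -138 (s = 12 - 1*150 = 12 - 150 = -138)
sqrt(s + (-69 - 3)*(-68)) = sqrt(-138 + (-69 - 3)*(-68)) = sqrt(-138 - 72*(-68)) = sqrt(-138 + 4896) = sqrt(4758)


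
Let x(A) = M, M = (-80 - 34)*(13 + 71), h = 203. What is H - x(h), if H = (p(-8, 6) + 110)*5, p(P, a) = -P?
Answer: 10166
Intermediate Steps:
M = -9576 (M = -114*84 = -9576)
x(A) = -9576
H = 590 (H = (-1*(-8) + 110)*5 = (8 + 110)*5 = 118*5 = 590)
H - x(h) = 590 - 1*(-9576) = 590 + 9576 = 10166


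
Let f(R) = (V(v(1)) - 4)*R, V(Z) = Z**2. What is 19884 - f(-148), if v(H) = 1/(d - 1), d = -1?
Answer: 19329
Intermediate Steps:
v(H) = -1/2 (v(H) = 1/(-1 - 1) = 1/(-2) = -1/2)
f(R) = -15*R/4 (f(R) = ((-1/2)**2 - 4)*R = (1/4 - 4)*R = -15*R/4)
19884 - f(-148) = 19884 - (-15)*(-148)/4 = 19884 - 1*555 = 19884 - 555 = 19329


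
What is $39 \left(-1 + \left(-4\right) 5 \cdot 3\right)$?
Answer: $-2379$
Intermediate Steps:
$39 \left(-1 + \left(-4\right) 5 \cdot 3\right) = 39 \left(-1 - 60\right) = 39 \left(-61\right) = -2379$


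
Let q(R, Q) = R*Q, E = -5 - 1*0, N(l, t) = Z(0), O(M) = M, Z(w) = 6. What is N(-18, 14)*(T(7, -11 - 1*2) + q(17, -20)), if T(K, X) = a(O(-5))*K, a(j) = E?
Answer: -2250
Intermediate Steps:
N(l, t) = 6
E = -5 (E = -5 + 0 = -5)
a(j) = -5
T(K, X) = -5*K
q(R, Q) = Q*R
N(-18, 14)*(T(7, -11 - 1*2) + q(17, -20)) = 6*(-5*7 - 20*17) = 6*(-35 - 340) = 6*(-375) = -2250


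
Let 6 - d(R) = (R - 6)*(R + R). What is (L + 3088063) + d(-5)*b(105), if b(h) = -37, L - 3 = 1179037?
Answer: 4270951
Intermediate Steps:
L = 1179040 (L = 3 + 1179037 = 1179040)
d(R) = 6 - 2*R*(-6 + R) (d(R) = 6 - (R - 6)*(R + R) = 6 - (-6 + R)*2*R = 6 - 2*R*(-6 + R))
(L + 3088063) + d(-5)*b(105) = (1179040 + 3088063) + (6 - 2*(-5)² + 12*(-5))*(-37) = 4267103 + (6 - 2*25 - 60)*(-37) = 4267103 + (6 - 50 - 60)*(-37) = 4267103 - 104*(-37) = 4267103 + 3848 = 4270951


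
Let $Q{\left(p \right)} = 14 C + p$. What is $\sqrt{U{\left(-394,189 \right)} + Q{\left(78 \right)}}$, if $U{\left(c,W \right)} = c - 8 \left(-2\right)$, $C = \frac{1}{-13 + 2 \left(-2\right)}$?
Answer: $\frac{i \sqrt{86938}}{17} \approx 17.344 i$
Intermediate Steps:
$C = - \frac{1}{17}$ ($C = \frac{1}{-13 - 4} = \frac{1}{-17} = - \frac{1}{17} \approx -0.058824$)
$U{\left(c,W \right)} = 16 + c$ ($U{\left(c,W \right)} = c - -16 = c + 16 = 16 + c$)
$Q{\left(p \right)} = - \frac{14}{17} + p$ ($Q{\left(p \right)} = 14 \left(- \frac{1}{17}\right) + p = - \frac{14}{17} + p$)
$\sqrt{U{\left(-394,189 \right)} + Q{\left(78 \right)}} = \sqrt{\left(16 - 394\right) + \left(- \frac{14}{17} + 78\right)} = \sqrt{-378 + \frac{1312}{17}} = \sqrt{- \frac{5114}{17}} = \frac{i \sqrt{86938}}{17}$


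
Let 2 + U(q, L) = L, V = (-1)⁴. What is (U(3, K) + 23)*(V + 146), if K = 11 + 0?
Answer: 4704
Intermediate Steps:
V = 1
K = 11
U(q, L) = -2 + L
(U(3, K) + 23)*(V + 146) = ((-2 + 11) + 23)*(1 + 146) = (9 + 23)*147 = 32*147 = 4704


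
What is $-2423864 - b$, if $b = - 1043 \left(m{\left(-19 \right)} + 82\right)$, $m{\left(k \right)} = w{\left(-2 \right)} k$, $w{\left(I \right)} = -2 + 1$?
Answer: $-2318521$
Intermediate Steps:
$w{\left(I \right)} = -1$
$m{\left(k \right)} = - k$
$b = -105343$ ($b = - 1043 \left(\left(-1\right) \left(-19\right) + 82\right) = - 1043 \left(19 + 82\right) = \left(-1043\right) 101 = -105343$)
$-2423864 - b = -2423864 - -105343 = -2423864 + 105343 = -2318521$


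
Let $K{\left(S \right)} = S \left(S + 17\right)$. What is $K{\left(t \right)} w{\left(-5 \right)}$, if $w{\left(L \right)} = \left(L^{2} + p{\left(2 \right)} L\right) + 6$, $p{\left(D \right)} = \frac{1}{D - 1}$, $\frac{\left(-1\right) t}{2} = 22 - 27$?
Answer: $7020$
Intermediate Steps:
$t = 10$ ($t = - 2 \left(22 - 27\right) = \left(-2\right) \left(-5\right) = 10$)
$p{\left(D \right)} = \frac{1}{-1 + D}$
$K{\left(S \right)} = S \left(17 + S\right)$
$w{\left(L \right)} = 6 + L + L^{2}$ ($w{\left(L \right)} = \left(L^{2} + \frac{L}{-1 + 2}\right) + 6 = \left(L^{2} + \frac{L}{1}\right) + 6 = \left(L^{2} + 1 L\right) + 6 = \left(L^{2} + L\right) + 6 = \left(L + L^{2}\right) + 6 = 6 + L + L^{2}$)
$K{\left(t \right)} w{\left(-5 \right)} = 10 \left(17 + 10\right) \left(6 - 5 + \left(-5\right)^{2}\right) = 10 \cdot 27 \left(6 - 5 + 25\right) = 270 \cdot 26 = 7020$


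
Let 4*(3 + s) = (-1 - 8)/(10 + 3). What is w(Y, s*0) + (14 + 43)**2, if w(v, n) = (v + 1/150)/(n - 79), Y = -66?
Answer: 38510549/11850 ≈ 3249.8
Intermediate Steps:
s = -165/52 (s = -3 + ((-1 - 8)/(10 + 3))/4 = -3 + (-9/13)/4 = -3 + (-9*1/13)/4 = -3 + (1/4)*(-9/13) = -3 - 9/52 = -165/52 ≈ -3.1731)
w(v, n) = (1/150 + v)/(-79 + n) (w(v, n) = (v + 1/150)/(-79 + n) = (1/150 + v)/(-79 + n))
w(Y, s*0) + (14 + 43)**2 = (1/150 - 66)/(-79 - 165/52*0) + (14 + 43)**2 = -9899/150/(-79 + 0) + 57**2 = -9899/150/(-79) + 3249 = -1/79*(-9899/150) + 3249 = 9899/11850 + 3249 = 38510549/11850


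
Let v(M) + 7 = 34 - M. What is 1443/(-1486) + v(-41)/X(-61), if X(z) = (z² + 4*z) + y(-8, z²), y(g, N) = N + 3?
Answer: -10289995/10700686 ≈ -0.96162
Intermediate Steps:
v(M) = 27 - M (v(M) = -7 + (34 - M) = 27 - M)
y(g, N) = 3 + N
X(z) = 3 + 2*z² + 4*z (X(z) = (z² + 4*z) + (3 + z²) = 3 + 2*z² + 4*z)
1443/(-1486) + v(-41)/X(-61) = 1443/(-1486) + (27 - 1*(-41))/(3 + 2*(-61)² + 4*(-61)) = 1443*(-1/1486) + (27 + 41)/(3 + 2*3721 - 244) = -1443/1486 + 68/(3 + 7442 - 244) = -1443/1486 + 68/7201 = -10289995/10700686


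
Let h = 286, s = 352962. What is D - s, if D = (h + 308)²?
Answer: -126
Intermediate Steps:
D = 352836 (D = (286 + 308)² = 594² = 352836)
D - s = 352836 - 1*352962 = 352836 - 352962 = -126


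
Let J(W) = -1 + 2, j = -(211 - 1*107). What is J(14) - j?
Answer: 105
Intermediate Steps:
j = -104 (j = -(211 - 107) = -1*104 = -104)
J(W) = 1
J(14) - j = 1 - 1*(-104) = 1 + 104 = 105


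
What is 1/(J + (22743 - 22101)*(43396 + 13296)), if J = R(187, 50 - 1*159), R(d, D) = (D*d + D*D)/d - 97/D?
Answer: 20383/741864140533 ≈ 2.7475e-8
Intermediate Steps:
R(d, D) = -97/D + (D**2 + D*d)/d (R(d, D) = (D*d + D**2)/d - 97/D = (D**2 + D*d)/d - 97/D = -97/D + (D**2 + D*d)/d)
J = -908579/20383 (J = (50 - 1*159) - 97/(50 - 1*159) + (50 - 1*159)**2/187 = (50 - 159) - 97/(50 - 159) + (50 - 159)**2*(1/187) = -109 - 97/(-109) + (-109)**2*(1/187) = -109 - 97*(-1/109) + 11881*(1/187) = -109 + 97/109 + 11881/187 = -908579/20383 ≈ -44.575)
1/(J + (22743 - 22101)*(43396 + 13296)) = 1/(-908579/20383 + (22743 - 22101)*(43396 + 13296)) = 1/(-908579/20383 + 642*56692) = 1/(-908579/20383 + 36396264) = 1/(741864140533/20383) = 20383/741864140533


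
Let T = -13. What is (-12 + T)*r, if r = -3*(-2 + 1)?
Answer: -75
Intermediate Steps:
r = 3 (r = -3*(-1) = 3)
(-12 + T)*r = (-12 - 13)*3 = -25*3 = -75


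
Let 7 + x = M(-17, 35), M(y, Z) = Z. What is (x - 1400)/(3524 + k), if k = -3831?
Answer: 1372/307 ≈ 4.4691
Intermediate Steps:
x = 28 (x = -7 + 35 = 28)
(x - 1400)/(3524 + k) = (28 - 1400)/(3524 - 3831) = -1372/(-307) = -1372*(-1/307) = 1372/307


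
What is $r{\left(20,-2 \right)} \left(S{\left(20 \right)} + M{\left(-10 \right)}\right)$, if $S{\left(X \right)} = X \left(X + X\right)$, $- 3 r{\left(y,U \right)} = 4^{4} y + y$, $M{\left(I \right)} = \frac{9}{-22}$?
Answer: $- \frac{45208870}{33} \approx -1.37 \cdot 10^{6}$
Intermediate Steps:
$M{\left(I \right)} = - \frac{9}{22}$ ($M{\left(I \right)} = 9 \left(- \frac{1}{22}\right) = - \frac{9}{22}$)
$r{\left(y,U \right)} = - \frac{257 y}{3}$ ($r{\left(y,U \right)} = - \frac{4^{4} y + y}{3} = - \frac{256 y + y}{3} = - \frac{257 y}{3}$)
$S{\left(X \right)} = 2 X^{2}$ ($S{\left(X \right)} = X 2 X = 2 X^{2}$)
$r{\left(20,-2 \right)} \left(S{\left(20 \right)} + M{\left(-10 \right)}\right) = \left(- \frac{257}{3}\right) 20 \left(2 \cdot 20^{2} - \frac{9}{22}\right) = - \frac{5140 \left(2 \cdot 400 - \frac{9}{22}\right)}{3} = - \frac{5140 \left(800 - \frac{9}{22}\right)}{3} = \left(- \frac{5140}{3}\right) \frac{17591}{22} = - \frac{45208870}{33}$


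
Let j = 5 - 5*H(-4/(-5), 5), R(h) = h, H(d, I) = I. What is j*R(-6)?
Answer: 120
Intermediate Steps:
j = -20 (j = 5 - 5*5 = 5 - 25 = -20)
j*R(-6) = -20*(-6) = 120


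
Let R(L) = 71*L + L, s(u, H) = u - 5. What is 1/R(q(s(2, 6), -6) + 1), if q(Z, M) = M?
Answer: -1/360 ≈ -0.0027778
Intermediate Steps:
s(u, H) = -5 + u
R(L) = 72*L
1/R(q(s(2, 6), -6) + 1) = 1/(72*(-6 + 1)) = 1/(72*(-5)) = 1/(-360) = -1/360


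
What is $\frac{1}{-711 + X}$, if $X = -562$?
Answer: $- \frac{1}{1273} \approx -0.00078555$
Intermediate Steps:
$\frac{1}{-711 + X} = \frac{1}{-711 - 562} = \frac{1}{-1273} = - \frac{1}{1273}$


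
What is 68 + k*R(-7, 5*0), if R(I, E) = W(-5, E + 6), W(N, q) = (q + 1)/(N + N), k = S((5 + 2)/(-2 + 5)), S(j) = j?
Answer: 1991/30 ≈ 66.367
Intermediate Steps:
k = 7/3 (k = (5 + 2)/(-2 + 5) = 7/3 ≈ 2.3333)
W(N, q) = (1 + q)/(2*N) (W(N, q) = (1 + q)/((2*N)) = (1 + q)*(1/(2*N)) = (1 + q)/(2*N))
R(I, E) = -7/10 - E/10 (R(I, E) = (1/2)*(1 + (E + 6))/(-5) = (1/2)*(-1/5)*(1 + (6 + E)) = (1/2)*(-1/5)*(7 + E) = -7/10 - E/10)
68 + k*R(-7, 5*0) = 68 + 7*(-7/10 - 0/2)/3 = 68 + 7*(-7/10 - 1/10*0)/3 = 68 + 7*(-7/10 + 0)/3 = 68 + (7/3)*(-7/10) = 68 - 49/30 = 1991/30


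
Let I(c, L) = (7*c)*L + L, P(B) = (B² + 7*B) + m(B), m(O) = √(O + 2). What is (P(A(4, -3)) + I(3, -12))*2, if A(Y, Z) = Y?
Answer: -440 + 2*√6 ≈ -435.10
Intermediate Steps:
m(O) = √(2 + O)
P(B) = B² + √(2 + B) + 7*B (P(B) = (B² + 7*B) + √(2 + B) = B² + √(2 + B) + 7*B)
I(c, L) = L + 7*L*c (I(c, L) = 7*L*c + L = L + 7*L*c)
(P(A(4, -3)) + I(3, -12))*2 = ((4² + √(2 + 4) + 7*4) - 12*(1 + 7*3))*2 = ((16 + √6 + 28) - 12*(1 + 21))*2 = ((44 + √6) - 12*22)*2 = ((44 + √6) - 264)*2 = (-220 + √6)*2 = -440 + 2*√6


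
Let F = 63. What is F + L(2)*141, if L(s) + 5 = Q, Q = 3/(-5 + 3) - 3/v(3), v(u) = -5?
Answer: -7689/10 ≈ -768.90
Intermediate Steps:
Q = -9/10 (Q = 3/(-5 + 3) - 3/(-5) = 3/(-2) - 3*(-⅕) = 3*(-½) + ⅗ = -3/2 + ⅗ = -9/10 ≈ -0.90000)
L(s) = -59/10 (L(s) = -5 - 9/10 = -59/10)
F + L(2)*141 = 63 - 59/10*141 = 63 - 8319/10 = -7689/10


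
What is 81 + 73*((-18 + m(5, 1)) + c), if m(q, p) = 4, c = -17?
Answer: -2182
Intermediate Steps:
81 + 73*((-18 + m(5, 1)) + c) = 81 + 73*((-18 + 4) - 17) = 81 + 73*(-14 - 17) = 81 + 73*(-31) = 81 - 2263 = -2182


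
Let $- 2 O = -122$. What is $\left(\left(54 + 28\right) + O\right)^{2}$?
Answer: $20449$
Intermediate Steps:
$O = 61$ ($O = \left(- \frac{1}{2}\right) \left(-122\right) = 61$)
$\left(\left(54 + 28\right) + O\right)^{2} = \left(\left(54 + 28\right) + 61\right)^{2} = \left(82 + 61\right)^{2} = 143^{2} = 20449$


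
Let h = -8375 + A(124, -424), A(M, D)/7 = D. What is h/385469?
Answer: -11343/385469 ≈ -0.029426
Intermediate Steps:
A(M, D) = 7*D
h = -11343 (h = -8375 + 7*(-424) = -8375 - 2968 = -11343)
h/385469 = -11343/385469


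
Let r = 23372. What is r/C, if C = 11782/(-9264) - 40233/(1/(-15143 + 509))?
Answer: 108259104/2727181346413 ≈ 3.9696e-5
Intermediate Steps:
C = 2727181346413/4632 (C = 11782*(-1/9264) - 40233/(1/(-14634)) = -5891/4632 - 40233/(-1/14634) = -5891/4632 - 40233*(-14634) = -5891/4632 + 588769722 = 2727181346413/4632 ≈ 5.8877e+8)
r/C = 23372/(2727181346413/4632) = 23372*(4632/2727181346413) = 108259104/2727181346413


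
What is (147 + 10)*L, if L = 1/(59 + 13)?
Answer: 157/72 ≈ 2.1806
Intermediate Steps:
L = 1/72 ≈ 0.013889
(147 + 10)*L = (147 + 10)*(1/72) = 157*(1/72) = 157/72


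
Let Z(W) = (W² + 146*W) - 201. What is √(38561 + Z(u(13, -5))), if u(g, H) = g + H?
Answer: 14*√202 ≈ 198.98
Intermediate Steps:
u(g, H) = H + g
Z(W) = -201 + W² + 146*W
√(38561 + Z(u(13, -5))) = √(38561 + (-201 + (-5 + 13)² + 146*(-5 + 13))) = √(38561 + (-201 + 8² + 146*8)) = √(38561 + (-201 + 64 + 1168)) = √(38561 + 1031) = √39592 = 14*√202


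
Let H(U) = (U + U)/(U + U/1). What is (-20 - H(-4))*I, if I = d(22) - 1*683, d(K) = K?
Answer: 13881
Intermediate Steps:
H(U) = 1 (H(U) = (2*U)/(U + U*1) = (2*U)/(U + U) = (2*U)/((2*U)) = (2*U)*(1/(2*U)) = 1)
I = -661 (I = 22 - 1*683 = 22 - 683 = -661)
(-20 - H(-4))*I = (-20 - 1*1)*(-661) = (-20 - 1)*(-661) = -21*(-661) = 13881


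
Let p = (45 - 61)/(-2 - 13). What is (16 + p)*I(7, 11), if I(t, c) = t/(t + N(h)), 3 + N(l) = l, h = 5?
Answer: 1792/135 ≈ 13.274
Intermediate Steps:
N(l) = -3 + l
I(t, c) = t/(2 + t) (I(t, c) = t/(t + (-3 + 5)) = t/(t + 2) = t/(2 + t))
p = 16/15 (p = -16/(-15) = -16*(-1/15) = 16/15 ≈ 1.0667)
(16 + p)*I(7, 11) = (16 + 16/15)*(7/(2 + 7)) = 256*(7/9)/15 = 256*(7*(⅑))/15 = (256/15)*(7/9) = 1792/135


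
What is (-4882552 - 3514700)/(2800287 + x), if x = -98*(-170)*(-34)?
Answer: -8397252/2233847 ≈ -3.7591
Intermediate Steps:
x = -566440 (x = 16660*(-34) = -566440)
(-4882552 - 3514700)/(2800287 + x) = (-4882552 - 3514700)/(2800287 - 566440) = -8397252/2233847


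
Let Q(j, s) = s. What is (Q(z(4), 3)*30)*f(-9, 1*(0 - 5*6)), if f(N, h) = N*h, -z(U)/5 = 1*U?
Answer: 24300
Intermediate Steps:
z(U) = -5*U
(Q(z(4), 3)*30)*f(-9, 1*(0 - 5*6)) = (3*30)*(-9*(0 - 5*6)) = 90*(-9*(0 - 30)) = 90*(-9*(-30)) = 90*270 = 24300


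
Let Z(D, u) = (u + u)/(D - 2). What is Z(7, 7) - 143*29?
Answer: -20721/5 ≈ -4144.2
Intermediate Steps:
Z(D, u) = 2*u/(-2 + D) (Z(D, u) = (2*u)/(-2 + D) = 2*u/(-2 + D))
Z(7, 7) - 143*29 = 2*7/(-2 + 7) - 143*29 = 2*7/5 - 4147 = 2*7*(⅕) - 4147 = 14/5 - 4147 = -20721/5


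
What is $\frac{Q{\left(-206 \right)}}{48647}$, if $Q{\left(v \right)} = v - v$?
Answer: $0$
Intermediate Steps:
$Q{\left(v \right)} = 0$
$\frac{Q{\left(-206 \right)}}{48647} = \frac{0}{48647} = 0 \cdot \frac{1}{48647} = 0$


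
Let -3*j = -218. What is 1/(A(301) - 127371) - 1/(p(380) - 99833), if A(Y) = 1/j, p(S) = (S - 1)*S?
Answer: -12466547/408978301875 ≈ -3.0482e-5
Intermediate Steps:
j = 218/3 (j = -1/3*(-218) = 218/3 ≈ 72.667)
p(S) = S*(-1 + S) (p(S) = (-1 + S)*S = S*(-1 + S))
A(Y) = 3/218 (A(Y) = 1/(218/3) = 3/218)
1/(A(301) - 127371) - 1/(p(380) - 99833) = 1/(3/218 - 127371) - 1/(380*(-1 + 380) - 99833) = 1/(-27766875/218) - 1/(380*379 - 99833) = -218/27766875 - 1/(144020 - 99833) = -218/27766875 - 1/44187 = -12466547/408978301875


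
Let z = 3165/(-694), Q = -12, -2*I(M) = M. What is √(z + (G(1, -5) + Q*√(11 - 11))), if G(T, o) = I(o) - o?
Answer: 2*√88485/347 ≈ 1.7145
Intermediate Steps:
I(M) = -M/2
G(T, o) = -3*o/2 (G(T, o) = -o/2 - o = -3*o/2)
z = -3165/694 (z = 3165*(-1/694) = -3165/694 ≈ -4.5605)
√(z + (G(1, -5) + Q*√(11 - 11))) = √(-3165/694 + (-3/2*(-5) - 12*√(11 - 11))) = √(-3165/694 + (15/2 - 12*√0)) = √(-3165/694 + (15/2 - 12*0)) = √(-3165/694 + (15/2 + 0)) = √(-3165/694 + 15/2) = √(1020/347) = 2*√88485/347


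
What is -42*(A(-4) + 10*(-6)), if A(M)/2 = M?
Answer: 2856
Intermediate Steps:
A(M) = 2*M
-42*(A(-4) + 10*(-6)) = -42*(2*(-4) + 10*(-6)) = -42*(-8 - 60) = -42*(-68) = 2856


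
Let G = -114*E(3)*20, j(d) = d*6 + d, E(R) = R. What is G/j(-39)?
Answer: 2280/91 ≈ 25.055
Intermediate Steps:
j(d) = 7*d (j(d) = 6*d + d = 7*d)
G = -6840 (G = -114*3*20 = -19*18*20 = -342*20 = -6840)
G/j(-39) = -6840/(7*(-39)) = -6840/(-273) = -6840*(-1/273) = 2280/91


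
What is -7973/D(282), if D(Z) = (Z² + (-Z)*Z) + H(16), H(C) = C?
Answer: -7973/16 ≈ -498.31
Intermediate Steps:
D(Z) = 16 (D(Z) = (Z² + (-Z)*Z) + 16 = (Z² - Z²) + 16 = 0 + 16 = 16)
-7973/D(282) = -7973/16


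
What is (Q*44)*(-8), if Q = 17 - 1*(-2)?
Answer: -6688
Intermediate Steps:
Q = 19 (Q = 17 + 2 = 19)
(Q*44)*(-8) = (19*44)*(-8) = 836*(-8) = -6688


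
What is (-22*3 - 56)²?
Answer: 14884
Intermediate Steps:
(-22*3 - 56)² = (-66 - 56)² = (-122)² = 14884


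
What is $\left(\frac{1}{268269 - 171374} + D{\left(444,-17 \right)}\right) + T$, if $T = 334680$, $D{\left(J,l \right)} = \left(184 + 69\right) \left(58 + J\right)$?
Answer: $\frac{44735064971}{96895} \approx 4.6169 \cdot 10^{5}$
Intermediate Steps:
$D{\left(J,l \right)} = 14674 + 253 J$ ($D{\left(J,l \right)} = 253 \left(58 + J\right) = 14674 + 253 J$)
$\left(\frac{1}{268269 - 171374} + D{\left(444,-17 \right)}\right) + T = \left(\frac{1}{268269 - 171374} + \left(14674 + 253 \cdot 444\right)\right) + 334680 = \left(\frac{1}{96895} + \left(14674 + 112332\right)\right) + 334680 = \left(\frac{1}{96895} + 127006\right) + 334680 = \frac{12306246371}{96895} + 334680 = \frac{44735064971}{96895}$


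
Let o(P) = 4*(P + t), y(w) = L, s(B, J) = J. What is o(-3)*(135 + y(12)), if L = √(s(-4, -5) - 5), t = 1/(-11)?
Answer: -18360/11 - 136*I*√10/11 ≈ -1669.1 - 39.097*I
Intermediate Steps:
t = -1/11 ≈ -0.090909
L = I*√10 (L = √(-5 - 5) = √(-10) = I*√10 ≈ 3.1623*I)
y(w) = I*√10
o(P) = -4/11 + 4*P (o(P) = 4*(P - 1/11) = 4*(-1/11 + P) = -4/11 + 4*P)
o(-3)*(135 + y(12)) = (-4/11 + 4*(-3))*(135 + I*√10) = (-4/11 - 12)*(135 + I*√10) = -136*(135 + I*√10)/11 = -18360/11 - 136*I*√10/11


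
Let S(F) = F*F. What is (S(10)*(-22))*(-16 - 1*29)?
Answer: 99000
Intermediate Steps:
S(F) = F²
(S(10)*(-22))*(-16 - 1*29) = (10²*(-22))*(-16 - 1*29) = (100*(-22))*(-16 - 29) = -2200*(-45) = 99000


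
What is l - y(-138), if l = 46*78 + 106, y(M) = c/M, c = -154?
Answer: 254809/69 ≈ 3692.9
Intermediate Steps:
y(M) = -154/M
l = 3694 (l = 3588 + 106 = 3694)
l - y(-138) = 3694 - (-154)/(-138) = 3694 - (-154)*(-1)/138 = 3694 - 1*77/69 = 3694 - 77/69 = 254809/69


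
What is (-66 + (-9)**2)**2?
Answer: 225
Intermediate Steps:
(-66 + (-9)**2)**2 = (-66 + 81)**2 = 15**2 = 225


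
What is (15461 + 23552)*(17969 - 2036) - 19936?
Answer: 621574193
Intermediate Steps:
(15461 + 23552)*(17969 - 2036) - 19936 = 39013*15933 - 19936 = 621594129 - 19936 = 621574193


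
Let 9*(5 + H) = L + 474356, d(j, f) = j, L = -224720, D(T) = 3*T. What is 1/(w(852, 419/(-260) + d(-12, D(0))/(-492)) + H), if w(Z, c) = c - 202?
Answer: 31980/880369303 ≈ 3.6326e-5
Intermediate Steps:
w(Z, c) = -202 + c
H = 83197/3 (H = -5 + (-224720 + 474356)/9 = -5 + (⅑)*249636 = -5 + 83212/3 = 83197/3 ≈ 27732.)
1/(w(852, 419/(-260) + d(-12, D(0))/(-492)) + H) = 1/((-202 + (419/(-260) - 12/(-492))) + 83197/3) = 1/((-202 + (419*(-1/260) - 12*(-1/492))) + 83197/3) = 1/((-202 + (-419/260 + 1/41)) + 83197/3) = 1/((-202 - 16919/10660) + 83197/3) = 1/(-2170239/10660 + 83197/3) = 1/(880369303/31980) = 31980/880369303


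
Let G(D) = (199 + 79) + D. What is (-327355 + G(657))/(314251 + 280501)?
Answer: -81605/148688 ≈ -0.54883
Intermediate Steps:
G(D) = 278 + D
(-327355 + G(657))/(314251 + 280501) = (-327355 + (278 + 657))/(314251 + 280501) = (-327355 + 935)/594752 = -326420*1/594752 = -81605/148688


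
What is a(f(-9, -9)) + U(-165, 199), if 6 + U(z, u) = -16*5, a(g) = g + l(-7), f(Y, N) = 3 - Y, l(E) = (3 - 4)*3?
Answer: -77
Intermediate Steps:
l(E) = -3 (l(E) = -1*3 = -3)
a(g) = -3 + g (a(g) = g - 3 = -3 + g)
U(z, u) = -86 (U(z, u) = -6 - 16*5 = -6 - 80 = -86)
a(f(-9, -9)) + U(-165, 199) = (-3 + (3 - 1*(-9))) - 86 = (-3 + (3 + 9)) - 86 = (-3 + 12) - 86 = 9 - 86 = -77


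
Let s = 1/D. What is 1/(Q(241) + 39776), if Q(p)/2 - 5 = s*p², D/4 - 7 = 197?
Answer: 408/16290769 ≈ 2.5045e-5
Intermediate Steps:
D = 816 (D = 28 + 4*197 = 28 + 788 = 816)
s = 1/816 ≈ 0.0012255
Q(p) = 10 + p²/408 (Q(p) = 10 + 2*(p²/816) = 10 + p²/408)
1/(Q(241) + 39776) = 1/((10 + (1/408)*241²) + 39776) = 1/((10 + (1/408)*58081) + 39776) = 1/((10 + 58081/408) + 39776) = 1/(62161/408 + 39776) = 1/(16290769/408) = 408/16290769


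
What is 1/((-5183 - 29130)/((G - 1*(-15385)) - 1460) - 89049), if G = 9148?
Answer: -23073/2054661890 ≈ -1.1230e-5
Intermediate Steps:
1/((-5183 - 29130)/((G - 1*(-15385)) - 1460) - 89049) = 1/((-5183 - 29130)/((9148 - 1*(-15385)) - 1460) - 89049) = 1/(-34313/((9148 + 15385) - 1460) - 89049) = 1/(-34313/(24533 - 1460) - 89049) = 1/(-34313/23073 - 89049) = 1/(-2054661890/23073) = -23073/2054661890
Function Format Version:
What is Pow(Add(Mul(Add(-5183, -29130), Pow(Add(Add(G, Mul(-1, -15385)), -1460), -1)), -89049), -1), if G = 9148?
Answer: Rational(-23073, 2054661890) ≈ -1.1230e-5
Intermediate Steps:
Pow(Add(Mul(Add(-5183, -29130), Pow(Add(Add(G, Mul(-1, -15385)), -1460), -1)), -89049), -1) = Pow(Add(Mul(Add(-5183, -29130), Pow(Add(Add(9148, Mul(-1, -15385)), -1460), -1)), -89049), -1) = Pow(Add(Mul(-34313, Pow(Add(Add(9148, 15385), -1460), -1)), -89049), -1) = Pow(Add(Mul(-34313, Pow(Add(24533, -1460), -1)), -89049), -1) = Pow(Add(Mul(-34313, Pow(23073, -1)), -89049), -1) = Pow(Add(Mul(-34313, Rational(1, 23073)), -89049), -1) = Pow(Add(Rational(-34313, 23073), -89049), -1) = Pow(Rational(-2054661890, 23073), -1) = Rational(-23073, 2054661890)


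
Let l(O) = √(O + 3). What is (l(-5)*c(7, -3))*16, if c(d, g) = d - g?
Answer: 160*I*√2 ≈ 226.27*I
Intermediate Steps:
l(O) = √(3 + O)
(l(-5)*c(7, -3))*16 = (√(3 - 5)*(7 - 1*(-3)))*16 = (√(-2)*(7 + 3))*16 = ((I*√2)*10)*16 = (10*I*√2)*16 = 160*I*√2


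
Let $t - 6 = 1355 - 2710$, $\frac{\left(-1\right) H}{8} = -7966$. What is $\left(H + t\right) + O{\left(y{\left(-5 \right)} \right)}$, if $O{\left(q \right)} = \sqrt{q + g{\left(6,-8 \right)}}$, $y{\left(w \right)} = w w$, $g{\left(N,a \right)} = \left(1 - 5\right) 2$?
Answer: $62379 + \sqrt{17} \approx 62383.0$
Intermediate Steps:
$g{\left(N,a \right)} = -8$ ($g{\left(N,a \right)} = \left(-4\right) 2 = -8$)
$y{\left(w \right)} = w^{2}$
$O{\left(q \right)} = \sqrt{-8 + q}$ ($O{\left(q \right)} = \sqrt{q - 8} = \sqrt{-8 + q}$)
$H = 63728$ ($H = \left(-8\right) \left(-7966\right) = 63728$)
$t = -1349$ ($t = 6 + \left(1355 - 2710\right) = 6 - 1355 = -1349$)
$\left(H + t\right) + O{\left(y{\left(-5 \right)} \right)} = \left(63728 - 1349\right) + \sqrt{-8 + \left(-5\right)^{2}} = 62379 + \sqrt{-8 + 25} = 62379 + \sqrt{17}$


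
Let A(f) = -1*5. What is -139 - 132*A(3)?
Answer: 521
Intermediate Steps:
A(f) = -5
-139 - 132*A(3) = -139 - 132*(-5) = -139 + 660 = 521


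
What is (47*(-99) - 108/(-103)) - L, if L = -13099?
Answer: 870046/103 ≈ 8447.0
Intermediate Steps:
(47*(-99) - 108/(-103)) - L = (47*(-99) - 108/(-103)) - 1*(-13099) = (-4653 - 108*(-1/103)) + 13099 = (-4653 + 108/103) + 13099 = -479151/103 + 13099 = 870046/103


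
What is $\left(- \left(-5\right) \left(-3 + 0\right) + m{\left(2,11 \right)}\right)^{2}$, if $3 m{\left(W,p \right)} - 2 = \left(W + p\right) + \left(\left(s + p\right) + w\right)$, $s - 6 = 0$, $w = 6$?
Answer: $\frac{49}{9} \approx 5.4444$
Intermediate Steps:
$s = 6$ ($s = 6 + 0 = 6$)
$m{\left(W,p \right)} = \frac{14}{3} + \frac{W}{3} + \frac{2 p}{3}$ ($m{\left(W,p \right)} = \frac{2}{3} + \frac{\left(W + p\right) + \left(\left(6 + p\right) + 6\right)}{3} = \frac{2}{3} + \frac{\left(W + p\right) + \left(12 + p\right)}{3} = \frac{2}{3} + \frac{12 + W + 2 p}{3} = \frac{2}{3} + \left(4 + \frac{W}{3} + \frac{2 p}{3}\right) = \frac{14}{3} + \frac{W}{3} + \frac{2 p}{3}$)
$\left(- \left(-5\right) \left(-3 + 0\right) + m{\left(2,11 \right)}\right)^{2} = \left(- \left(-5\right) \left(-3 + 0\right) + \left(\frac{14}{3} + \frac{1}{3} \cdot 2 + \frac{2}{3} \cdot 11\right)\right)^{2} = \left(- \left(-5\right) \left(-3\right) + \left(\frac{14}{3} + \frac{2}{3} + \frac{22}{3}\right)\right)^{2} = \left(\left(-1\right) 15 + \frac{38}{3}\right)^{2} = \left(-15 + \frac{38}{3}\right)^{2} = \left(- \frac{7}{3}\right)^{2} = \frac{49}{9}$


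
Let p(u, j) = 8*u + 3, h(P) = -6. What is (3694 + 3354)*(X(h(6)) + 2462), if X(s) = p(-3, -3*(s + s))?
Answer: 17204168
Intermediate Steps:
p(u, j) = 3 + 8*u
X(s) = -21 (X(s) = 3 + 8*(-3) = 3 - 24 = -21)
(3694 + 3354)*(X(h(6)) + 2462) = (3694 + 3354)*(-21 + 2462) = 7048*2441 = 17204168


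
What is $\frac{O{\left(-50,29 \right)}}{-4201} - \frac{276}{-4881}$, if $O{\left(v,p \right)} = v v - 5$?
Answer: $- \frac{3672873}{6835027} \approx -0.53736$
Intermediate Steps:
$O{\left(v,p \right)} = -5 + v^{2}$ ($O{\left(v,p \right)} = v^{2} - 5 = -5 + v^{2}$)
$\frac{O{\left(-50,29 \right)}}{-4201} - \frac{276}{-4881} = \frac{-5 + \left(-50\right)^{2}}{-4201} - \frac{276}{-4881} = \left(-5 + 2500\right) \left(- \frac{1}{4201}\right) - - \frac{92}{1627} = 2495 \left(- \frac{1}{4201}\right) + \frac{92}{1627} = - \frac{2495}{4201} + \frac{92}{1627} = - \frac{3672873}{6835027}$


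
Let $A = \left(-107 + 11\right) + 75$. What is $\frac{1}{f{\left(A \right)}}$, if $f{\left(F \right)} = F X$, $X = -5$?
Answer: $\frac{1}{105} \approx 0.0095238$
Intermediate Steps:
$A = -21$ ($A = -96 + 75 = -21$)
$f{\left(F \right)} = - 5 F$ ($f{\left(F \right)} = F \left(-5\right) = - 5 F$)
$\frac{1}{f{\left(A \right)}} = \frac{1}{\left(-5\right) \left(-21\right)} = \frac{1}{105}$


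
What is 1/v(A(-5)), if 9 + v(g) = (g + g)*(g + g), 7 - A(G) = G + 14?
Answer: ⅐ ≈ 0.14286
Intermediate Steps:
A(G) = -7 - G (A(G) = 7 - (G + 14) = 7 - (14 + G) = 7 + (-14 - G) = -7 - G)
v(g) = -9 + 4*g² (v(g) = -9 + (g + g)*(g + g) = -9 + (2*g)*(2*g) = -9 + 4*g²)
1/v(A(-5)) = 1/(-9 + 4*(-7 - 1*(-5))²) = 1/(-9 + 4*(-7 + 5)²) = 1/(-9 + 4*(-2)²) = 1/(-9 + 4*4) = 1/(-9 + 16) = 1/7 = ⅐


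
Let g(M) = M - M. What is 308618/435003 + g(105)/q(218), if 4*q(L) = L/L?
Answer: 308618/435003 ≈ 0.70946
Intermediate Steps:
g(M) = 0
q(L) = ¼ (q(L) = (L/L)/4 = (¼)*1 = ¼)
308618/435003 + g(105)/q(218) = 308618/435003 + 0/(¼) = 308618*(1/435003) + 0*4 = 308618/435003 + 0 = 308618/435003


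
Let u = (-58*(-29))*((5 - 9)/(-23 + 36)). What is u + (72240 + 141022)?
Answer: 2765678/13 ≈ 2.1274e+5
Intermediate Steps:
u = -6728/13 (u = 1682*(-4/13) = -6728/13 ≈ -517.54)
u + (72240 + 141022) = -6728/13 + (72240 + 141022) = -6728/13 + 213262 = 2765678/13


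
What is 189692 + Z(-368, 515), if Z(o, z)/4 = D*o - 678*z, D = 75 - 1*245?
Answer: -956748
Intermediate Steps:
D = -170 (D = 75 - 245 = -170)
Z(o, z) = -2712*z - 680*o (Z(o, z) = 4*(-170*o - 678*z) = 4*(-678*z - 170*o) = -2712*z - 680*o)
189692 + Z(-368, 515) = 189692 + (-2712*515 - 680*(-368)) = 189692 + (-1396680 + 250240) = 189692 - 1146440 = -956748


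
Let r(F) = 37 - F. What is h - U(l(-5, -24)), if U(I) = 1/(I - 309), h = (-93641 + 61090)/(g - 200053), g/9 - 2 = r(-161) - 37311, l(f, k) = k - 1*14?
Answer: 11829249/185316044 ≈ 0.063833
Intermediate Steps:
l(f, k) = -14 + k (l(f, k) = k - 14 = -14 + k)
g = -333999 (g = 18 + 9*((37 - 1*(-161)) - 37311) = 18 + 9*((37 + 161) - 37311) = 18 + 9*(198 - 37311) = 18 + 9*(-37113) = 18 - 334017 = -333999)
h = 32551/534052 (h = (-93641 + 61090)/(-333999 - 200053) = -32551/(-534052) = -32551*(-1/534052) = 32551/534052 ≈ 0.060951)
U(I) = 1/(-309 + I)
h - U(l(-5, -24)) = 32551/534052 - 1/(-309 + (-14 - 24)) = 32551/534052 - 1/(-309 - 38) = 32551/534052 - 1/(-347) = 32551/534052 - 1*(-1/347) = 32551/534052 + 1/347 = 11829249/185316044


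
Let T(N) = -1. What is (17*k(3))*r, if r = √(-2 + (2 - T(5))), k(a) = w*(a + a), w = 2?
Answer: 204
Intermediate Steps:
k(a) = 4*a (k(a) = 2*(a + a) = 2*(2*a) = 4*a)
r = 1 (r = √(-2 + (2 - 1*(-1))) = √(-2 + (2 + 1)) = √(-2 + 3) = √1 = 1)
(17*k(3))*r = (17*(4*3))*1 = (17*12)*1 = 204*1 = 204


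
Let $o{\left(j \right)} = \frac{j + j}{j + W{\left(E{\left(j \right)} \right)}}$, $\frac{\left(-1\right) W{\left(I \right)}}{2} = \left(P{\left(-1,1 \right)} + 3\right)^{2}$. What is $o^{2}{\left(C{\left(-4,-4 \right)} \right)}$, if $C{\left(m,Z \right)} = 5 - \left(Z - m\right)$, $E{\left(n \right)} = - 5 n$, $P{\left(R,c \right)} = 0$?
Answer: $\frac{100}{169} \approx 0.59172$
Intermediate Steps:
$W{\left(I \right)} = -18$ ($W{\left(I \right)} = - 2 \left(0 + 3\right)^{2} = - 2 \cdot 3^{2} = \left(-2\right) 9 = -18$)
$C{\left(m,Z \right)} = 5 + m - Z$
$o{\left(j \right)} = \frac{2 j}{-18 + j}$ ($o{\left(j \right)} = \frac{j + j}{j - 18} = \frac{2 j}{-18 + j}$)
$o^{2}{\left(C{\left(-4,-4 \right)} \right)} = \left(\frac{2 \left(5 - 4 - -4\right)}{-18 - -5}\right)^{2} = \left(\frac{2 \left(5 - 4 + 4\right)}{-18 + \left(5 - 4 + 4\right)}\right)^{2} = \left(2 \cdot 5 \frac{1}{-18 + 5}\right)^{2} = \left(2 \cdot 5 \frac{1}{-13}\right)^{2} = \left(2 \cdot 5 \left(- \frac{1}{13}\right)\right)^{2} = \left(- \frac{10}{13}\right)^{2} = \frac{100}{169}$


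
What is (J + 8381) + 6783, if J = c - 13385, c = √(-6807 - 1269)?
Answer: 1779 + 2*I*√2019 ≈ 1779.0 + 89.867*I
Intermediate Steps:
c = 2*I*√2019 (c = √(-8076) = 2*I*√2019 ≈ 89.867*I)
J = -13385 + 2*I*√2019 (J = 2*I*√2019 - 13385 = -13385 + 2*I*√2019 ≈ -13385.0 + 89.867*I)
(J + 8381) + 6783 = ((-13385 + 2*I*√2019) + 8381) + 6783 = (-5004 + 2*I*√2019) + 6783 = 1779 + 2*I*√2019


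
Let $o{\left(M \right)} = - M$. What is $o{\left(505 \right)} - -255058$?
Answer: $254553$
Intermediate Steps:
$o{\left(505 \right)} - -255058 = \left(-1\right) 505 - -255058 = -505 + 255058 = 254553$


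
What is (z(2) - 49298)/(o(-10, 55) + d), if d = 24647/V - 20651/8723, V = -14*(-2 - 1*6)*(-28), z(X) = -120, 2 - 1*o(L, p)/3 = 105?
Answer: 27588685696/178215381 ≈ 154.81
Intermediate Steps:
o(L, p) = -309 (o(L, p) = 6 - 3*105 = 6 - 315 = -309)
V = -3136 (V = -14*(-2 - 6)*(-28) = -14*(-8)*(-28) = 112*(-28) = -3136)
d = -5709333/558272 (d = 24647/(-3136) - 20651/8723 = 24647*(-1/3136) - 20651*1/8723 = -503/64 - 20651/8723 = -5709333/558272 ≈ -10.227)
(z(2) - 49298)/(o(-10, 55) + d) = (-120 - 49298)/(-309 - 5709333/558272) = -49418/(-178215381/558272) = -49418*(-558272/178215381) = 27588685696/178215381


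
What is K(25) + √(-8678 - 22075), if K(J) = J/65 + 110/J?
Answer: 311/65 + 3*I*√3417 ≈ 4.7846 + 175.37*I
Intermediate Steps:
K(J) = 110/J + J/65 (K(J) = J*(1/65) + 110/J = J/65 + 110/J = 110/J + J/65)
K(25) + √(-8678 - 22075) = (110/25 + (1/65)*25) + √(-8678 - 22075) = (110*(1/25) + 5/13) + √(-30753) = (22/5 + 5/13) + 3*I*√3417 = 311/65 + 3*I*√3417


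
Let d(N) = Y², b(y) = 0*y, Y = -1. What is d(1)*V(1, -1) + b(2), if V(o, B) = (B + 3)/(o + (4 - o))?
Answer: ½ ≈ 0.50000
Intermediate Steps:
V(o, B) = ¾ + B/4 (V(o, B) = (3 + B)/4 = (3 + B)*(¼) = ¾ + B/4)
b(y) = 0
d(N) = 1 (d(N) = (-1)² = 1)
d(1)*V(1, -1) + b(2) = 1*(¾ + (¼)*(-1)) + 0 = 1*(¾ - ¼) + 0 = 1*(½) + 0 = ½ + 0 = ½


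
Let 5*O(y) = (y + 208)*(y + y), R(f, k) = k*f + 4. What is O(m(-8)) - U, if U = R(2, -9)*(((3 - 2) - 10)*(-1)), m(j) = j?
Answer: -514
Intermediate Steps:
R(f, k) = 4 + f*k (R(f, k) = f*k + 4 = 4 + f*k)
O(y) = 2*y*(208 + y)/5 (O(y) = ((y + 208)*(y + y))/5 = ((208 + y)*(2*y))/5 = (2*y*(208 + y))/5 = 2*y*(208 + y)/5)
U = -126 (U = (4 + 2*(-9))*(((3 - 2) - 10)*(-1)) = (4 - 18)*((1 - 10)*(-1)) = -(-126)*(-1) = -14*9 = -126)
O(m(-8)) - U = (⅖)*(-8)*(208 - 8) - 1*(-126) = (⅖)*(-8)*200 + 126 = -640 + 126 = -514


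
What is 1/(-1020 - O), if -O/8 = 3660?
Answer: 1/28260 ≈ 3.5386e-5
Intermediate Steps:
O = -29280 (O = -8*3660 = -29280)
1/(-1020 - O) = 1/(-1020 - 1*(-29280)) = 1/(-1020 + 29280) = 1/28260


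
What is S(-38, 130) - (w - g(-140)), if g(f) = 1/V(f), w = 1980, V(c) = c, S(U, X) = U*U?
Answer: -75041/140 ≈ -536.01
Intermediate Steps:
S(U, X) = U²
g(f) = 1/f
S(-38, 130) - (w - g(-140)) = (-38)² - (1980 - 1/(-140)) = 1444 - (1980 - 1*(-1/140)) = 1444 - (1980 + 1/140) = 1444 - 1*277201/140 = 1444 - 277201/140 = -75041/140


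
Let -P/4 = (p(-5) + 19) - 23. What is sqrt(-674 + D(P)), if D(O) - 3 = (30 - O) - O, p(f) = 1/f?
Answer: I*sqrt(16865)/5 ≈ 25.973*I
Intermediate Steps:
p(f) = 1/f
P = 84/5 (P = -4*((1/(-5) + 19) - 23) = -4*((-1/5 + 19) - 23) = -4*(94/5 - 23) = -4*(-21/5) = 84/5 ≈ 16.800)
D(O) = 33 - 2*O (D(O) = 3 + ((30 - O) - O) = 3 + (30 - 2*O) = 33 - 2*O)
sqrt(-674 + D(P)) = sqrt(-674 + (33 - 2*84/5)) = sqrt(-674 + (33 - 168/5)) = sqrt(-674 - 3/5) = sqrt(-3373/5) = I*sqrt(16865)/5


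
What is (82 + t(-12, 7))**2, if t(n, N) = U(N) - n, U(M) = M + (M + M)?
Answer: 13225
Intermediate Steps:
U(M) = 3*M (U(M) = M + 2*M = 3*M)
t(n, N) = -n + 3*N (t(n, N) = 3*N - n = -n + 3*N)
(82 + t(-12, 7))**2 = (82 + (-1*(-12) + 3*7))**2 = (82 + (12 + 21))**2 = (82 + 33)**2 = 115**2 = 13225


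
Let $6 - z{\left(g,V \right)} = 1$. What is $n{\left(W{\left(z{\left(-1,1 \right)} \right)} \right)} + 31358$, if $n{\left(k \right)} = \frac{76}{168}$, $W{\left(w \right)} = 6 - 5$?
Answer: $\frac{1317055}{42} \approx 31358.0$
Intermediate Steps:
$z{\left(g,V \right)} = 5$ ($z{\left(g,V \right)} = 6 - 1 = 5$)
$W{\left(w \right)} = 1$ ($W{\left(w \right)} = 6 - 5 = 1$)
$n{\left(k \right)} = \frac{19}{42}$ ($n{\left(k \right)} = 76 \cdot \frac{1}{168} = \frac{19}{42}$)
$n{\left(W{\left(z{\left(-1,1 \right)} \right)} \right)} + 31358 = \frac{19}{42} + 31358 = \frac{1317055}{42}$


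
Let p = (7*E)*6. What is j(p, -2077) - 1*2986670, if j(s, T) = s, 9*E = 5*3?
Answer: -2986600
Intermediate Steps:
E = 5/3 (E = (5*3)/9 = (⅑)*15 = 5/3 ≈ 1.6667)
p = 70 (p = (7*(5/3))*6 = (35/3)*6 = 70)
j(p, -2077) - 1*2986670 = 70 - 1*2986670 = 70 - 2986670 = -2986600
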